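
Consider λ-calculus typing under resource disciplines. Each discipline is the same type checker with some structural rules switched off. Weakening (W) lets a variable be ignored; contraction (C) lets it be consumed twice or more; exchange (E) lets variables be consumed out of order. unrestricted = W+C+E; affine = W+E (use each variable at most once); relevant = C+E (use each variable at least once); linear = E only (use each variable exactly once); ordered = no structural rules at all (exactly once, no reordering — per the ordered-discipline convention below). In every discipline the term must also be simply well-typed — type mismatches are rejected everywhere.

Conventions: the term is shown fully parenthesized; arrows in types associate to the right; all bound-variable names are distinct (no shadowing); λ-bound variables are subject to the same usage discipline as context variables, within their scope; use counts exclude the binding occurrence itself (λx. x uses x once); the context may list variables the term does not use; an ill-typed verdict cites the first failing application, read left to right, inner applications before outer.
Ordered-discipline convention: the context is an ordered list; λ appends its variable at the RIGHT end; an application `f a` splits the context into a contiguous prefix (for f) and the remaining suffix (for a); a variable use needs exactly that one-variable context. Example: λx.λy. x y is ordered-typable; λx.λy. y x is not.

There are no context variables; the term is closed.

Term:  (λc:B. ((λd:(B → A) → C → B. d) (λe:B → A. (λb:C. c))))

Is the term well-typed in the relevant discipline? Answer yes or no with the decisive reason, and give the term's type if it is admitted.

no — needs weakening: e, b unused
usage: c (bound)=1, d (bound)=1, e (bound)=0, b (bound)=0
order of uses: d, c
typing: ✓ — B → (B → A) → C → B
summary: ordered ✗ · linear ✗ · affine ✓ · relevant ✗ · unrestricted ✓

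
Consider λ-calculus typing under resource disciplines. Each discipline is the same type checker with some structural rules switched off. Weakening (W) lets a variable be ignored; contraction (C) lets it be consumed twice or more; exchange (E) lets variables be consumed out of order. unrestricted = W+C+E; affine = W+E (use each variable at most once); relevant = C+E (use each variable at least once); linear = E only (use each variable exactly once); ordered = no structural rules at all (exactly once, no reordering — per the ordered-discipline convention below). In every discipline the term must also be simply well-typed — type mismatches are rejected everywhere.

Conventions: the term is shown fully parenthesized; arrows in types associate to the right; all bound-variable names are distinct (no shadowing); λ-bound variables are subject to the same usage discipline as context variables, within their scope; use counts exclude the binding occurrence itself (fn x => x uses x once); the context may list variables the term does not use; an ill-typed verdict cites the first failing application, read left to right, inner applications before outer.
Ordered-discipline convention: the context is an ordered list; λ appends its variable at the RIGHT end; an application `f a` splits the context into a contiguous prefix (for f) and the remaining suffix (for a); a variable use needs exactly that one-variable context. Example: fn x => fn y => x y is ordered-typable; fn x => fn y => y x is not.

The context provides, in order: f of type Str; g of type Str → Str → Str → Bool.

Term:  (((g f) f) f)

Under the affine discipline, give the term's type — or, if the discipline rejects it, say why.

not well-typed under affine — uses contraction: f ×3
variable uses: f: 3×, g: 1×
uses in reading order: g, f, f, f
typing: well-typed — term : Bool
summary: ordered ✗ · linear ✗ · affine ✗ · relevant ✓ · unrestricted ✓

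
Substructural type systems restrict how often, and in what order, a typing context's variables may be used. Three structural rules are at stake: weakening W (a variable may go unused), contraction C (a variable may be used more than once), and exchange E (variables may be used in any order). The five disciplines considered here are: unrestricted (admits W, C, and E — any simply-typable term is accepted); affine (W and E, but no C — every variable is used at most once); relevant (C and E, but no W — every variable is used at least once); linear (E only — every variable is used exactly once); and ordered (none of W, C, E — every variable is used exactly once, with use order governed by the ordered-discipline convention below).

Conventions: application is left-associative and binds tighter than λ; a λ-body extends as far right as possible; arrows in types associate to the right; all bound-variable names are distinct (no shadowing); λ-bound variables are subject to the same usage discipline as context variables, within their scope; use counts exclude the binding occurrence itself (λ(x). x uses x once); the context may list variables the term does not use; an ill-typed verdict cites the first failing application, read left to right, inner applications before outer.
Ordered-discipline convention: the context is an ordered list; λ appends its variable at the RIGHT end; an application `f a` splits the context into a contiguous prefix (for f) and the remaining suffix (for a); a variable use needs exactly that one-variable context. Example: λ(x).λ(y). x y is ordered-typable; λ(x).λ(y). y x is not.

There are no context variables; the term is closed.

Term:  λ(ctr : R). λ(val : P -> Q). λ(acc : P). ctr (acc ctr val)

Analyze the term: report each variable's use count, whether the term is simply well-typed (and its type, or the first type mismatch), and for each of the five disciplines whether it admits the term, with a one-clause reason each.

variable uses: ctr (λ-bound): 2, val (λ-bound): 1, acc (λ-bound): 1
uses in reading order: ctr, acc, ctr, val
typing: ill-typed: can't apply a value of type P
ordered ✗ (not simply typable)
linear ✗ (fails simple typing)
affine ✗ (a type mismatch blocks all five)
relevant ✗ (the type mismatch rejects it)
unrestricted ✗ (not simply typable)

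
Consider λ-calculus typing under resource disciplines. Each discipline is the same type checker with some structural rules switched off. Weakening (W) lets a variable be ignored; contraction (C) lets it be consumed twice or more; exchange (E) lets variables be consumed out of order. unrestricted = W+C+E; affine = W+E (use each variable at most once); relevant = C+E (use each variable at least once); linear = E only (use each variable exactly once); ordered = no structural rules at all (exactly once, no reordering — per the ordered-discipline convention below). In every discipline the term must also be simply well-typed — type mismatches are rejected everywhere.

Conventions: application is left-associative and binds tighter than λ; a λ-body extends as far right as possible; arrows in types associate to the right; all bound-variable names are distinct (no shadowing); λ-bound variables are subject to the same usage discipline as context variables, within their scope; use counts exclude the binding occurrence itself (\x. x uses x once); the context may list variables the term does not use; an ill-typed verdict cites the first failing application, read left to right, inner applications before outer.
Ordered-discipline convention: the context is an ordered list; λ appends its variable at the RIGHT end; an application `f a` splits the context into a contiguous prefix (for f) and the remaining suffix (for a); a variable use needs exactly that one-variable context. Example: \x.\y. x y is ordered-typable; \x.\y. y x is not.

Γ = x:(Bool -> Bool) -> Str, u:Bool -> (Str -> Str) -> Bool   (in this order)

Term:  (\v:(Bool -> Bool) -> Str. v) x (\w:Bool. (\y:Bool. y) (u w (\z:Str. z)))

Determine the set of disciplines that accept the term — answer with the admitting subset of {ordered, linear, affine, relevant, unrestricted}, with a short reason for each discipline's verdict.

accepted by: ordered, linear, affine, relevant, unrestricted
variable uses: x: 1; u: 1; v (bound): 1; w (bound): 1; y (bound): 1; z (bound): 1
uses in reading order: v, x, y, u, w, z
typing: the term checks, with type Str
ordered: ✓ — single-use (x, u, v, w, y, z), ordered derivation ok
linear: ✓ — each of x, u, v, w, y, z used exactly once
affine: ✓ — at most one use each (x, u, v, w, y, z)
relevant: ✓ — every one of x, u, v, w, y, z appears
unrestricted: ✓ — simply typable at Str; W, C, E all held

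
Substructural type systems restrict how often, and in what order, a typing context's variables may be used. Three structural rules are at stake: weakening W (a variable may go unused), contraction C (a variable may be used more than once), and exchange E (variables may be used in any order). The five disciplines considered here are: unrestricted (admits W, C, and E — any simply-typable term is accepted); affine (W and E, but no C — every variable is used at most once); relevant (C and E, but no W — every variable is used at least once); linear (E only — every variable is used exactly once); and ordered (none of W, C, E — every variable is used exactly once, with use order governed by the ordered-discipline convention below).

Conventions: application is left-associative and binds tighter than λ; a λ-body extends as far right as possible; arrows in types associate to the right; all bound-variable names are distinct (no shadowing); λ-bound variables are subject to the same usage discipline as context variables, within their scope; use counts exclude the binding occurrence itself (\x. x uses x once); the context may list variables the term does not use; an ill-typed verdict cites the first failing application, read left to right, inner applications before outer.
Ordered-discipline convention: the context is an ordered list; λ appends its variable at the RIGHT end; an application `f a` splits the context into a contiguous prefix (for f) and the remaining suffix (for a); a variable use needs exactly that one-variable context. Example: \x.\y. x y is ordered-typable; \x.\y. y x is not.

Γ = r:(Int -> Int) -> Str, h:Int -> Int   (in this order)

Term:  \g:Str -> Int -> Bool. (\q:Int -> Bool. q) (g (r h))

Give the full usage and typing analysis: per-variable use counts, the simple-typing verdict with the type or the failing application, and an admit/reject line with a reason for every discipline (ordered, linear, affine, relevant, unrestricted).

counts: r=1; h=1; g [bound]=1; q [bound]=1
order of uses: q, g, r, h
typing: the term checks, with type (Str -> Int -> Bool) -> Int -> Bool
ordered: ✗, needs exchange: uses follow q, g, r, h
linear: ✓, r, h, g, q: one use apiece
affine: ✓, r, h, g, q: no repeats, contraction unneeded
relevant: ✓, none of r, h, g, q goes unused
unrestricted: ✓, well-typed at (Str -> Int -> Bool) -> Int -> Bool; no restrictions here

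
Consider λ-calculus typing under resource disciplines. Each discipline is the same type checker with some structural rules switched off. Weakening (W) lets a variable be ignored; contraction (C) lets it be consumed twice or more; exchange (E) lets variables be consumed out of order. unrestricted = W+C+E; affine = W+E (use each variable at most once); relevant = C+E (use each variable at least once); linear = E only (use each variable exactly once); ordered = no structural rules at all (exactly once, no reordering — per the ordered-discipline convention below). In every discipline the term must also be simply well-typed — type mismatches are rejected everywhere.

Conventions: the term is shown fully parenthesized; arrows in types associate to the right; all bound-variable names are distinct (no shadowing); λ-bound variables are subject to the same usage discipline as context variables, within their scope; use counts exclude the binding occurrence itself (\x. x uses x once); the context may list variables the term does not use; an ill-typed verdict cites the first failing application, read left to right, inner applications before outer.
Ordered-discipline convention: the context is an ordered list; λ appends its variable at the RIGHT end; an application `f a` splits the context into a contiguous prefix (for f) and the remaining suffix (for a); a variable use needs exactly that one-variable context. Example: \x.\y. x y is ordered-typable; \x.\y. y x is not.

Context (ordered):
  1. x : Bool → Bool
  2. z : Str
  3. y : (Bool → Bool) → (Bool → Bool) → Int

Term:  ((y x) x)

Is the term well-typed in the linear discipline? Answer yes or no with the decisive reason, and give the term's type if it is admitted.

no — uses contraction: x ×2; needs weakening: z unused
variable uses: x ×2, z ×0, y ×1
order of uses: y, x, x
typing: well-typed at Int
across the five disciplines: ordered ✗ | linear ✗ | affine ✗ | relevant ✗ | unrestricted ✓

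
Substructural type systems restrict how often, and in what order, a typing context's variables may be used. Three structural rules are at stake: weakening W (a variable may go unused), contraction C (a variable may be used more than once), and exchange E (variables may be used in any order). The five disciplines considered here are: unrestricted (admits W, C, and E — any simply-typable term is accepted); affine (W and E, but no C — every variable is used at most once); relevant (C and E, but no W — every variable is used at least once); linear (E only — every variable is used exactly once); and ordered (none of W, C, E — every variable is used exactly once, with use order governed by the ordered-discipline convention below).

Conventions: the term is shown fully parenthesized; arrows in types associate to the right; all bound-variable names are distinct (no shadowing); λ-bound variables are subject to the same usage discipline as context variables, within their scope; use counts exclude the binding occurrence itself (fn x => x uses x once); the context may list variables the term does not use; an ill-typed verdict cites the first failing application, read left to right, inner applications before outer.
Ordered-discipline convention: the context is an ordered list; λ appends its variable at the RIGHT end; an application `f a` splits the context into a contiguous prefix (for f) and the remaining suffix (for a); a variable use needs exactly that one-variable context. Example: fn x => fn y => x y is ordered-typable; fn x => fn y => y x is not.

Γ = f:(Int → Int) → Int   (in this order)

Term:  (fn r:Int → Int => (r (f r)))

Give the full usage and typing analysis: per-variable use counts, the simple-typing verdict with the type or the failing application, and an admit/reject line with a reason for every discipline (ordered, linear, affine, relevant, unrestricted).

use counts: f: 1, r (λ-bound): 2
uses in reading order: r, f, r
typing: ✓ — (Int → Int) → Int
ordered: ✗, uses contraction: r ×2
linear: ✗, uses contraction: r ×2
affine: ✗, uses contraction: r ×2
relevant: ✓, every one of f, r appears
unrestricted: ✓, simply typable at (Int → Int) → Int; W, C, E all held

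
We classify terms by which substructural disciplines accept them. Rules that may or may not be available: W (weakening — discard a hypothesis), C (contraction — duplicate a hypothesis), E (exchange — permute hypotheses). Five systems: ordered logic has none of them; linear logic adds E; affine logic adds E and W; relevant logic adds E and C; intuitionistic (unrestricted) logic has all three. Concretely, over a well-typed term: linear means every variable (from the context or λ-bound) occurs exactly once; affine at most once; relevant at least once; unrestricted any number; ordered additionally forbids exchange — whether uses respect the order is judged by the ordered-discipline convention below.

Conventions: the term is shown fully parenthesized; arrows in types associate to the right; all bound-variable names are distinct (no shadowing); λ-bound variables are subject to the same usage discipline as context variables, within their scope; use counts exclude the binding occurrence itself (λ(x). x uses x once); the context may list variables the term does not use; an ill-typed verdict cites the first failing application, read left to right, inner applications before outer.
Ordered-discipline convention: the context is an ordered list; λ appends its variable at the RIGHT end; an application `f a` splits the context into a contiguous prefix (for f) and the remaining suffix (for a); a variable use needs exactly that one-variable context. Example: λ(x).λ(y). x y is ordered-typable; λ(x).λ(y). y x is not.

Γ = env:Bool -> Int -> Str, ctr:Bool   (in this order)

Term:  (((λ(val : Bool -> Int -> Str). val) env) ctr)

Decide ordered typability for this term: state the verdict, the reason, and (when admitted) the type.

yes — one use each (env, ctr, val); ordered split holds; term : Int -> Str
counts: env: 1×, ctr: 1×, val [bound]: 1×
use order (left to right): val, env, ctr
typing: the term checks, with type Int -> Str
all disciplines: ordered ✓; linear ✓; affine ✓; relevant ✓; unrestricted ✓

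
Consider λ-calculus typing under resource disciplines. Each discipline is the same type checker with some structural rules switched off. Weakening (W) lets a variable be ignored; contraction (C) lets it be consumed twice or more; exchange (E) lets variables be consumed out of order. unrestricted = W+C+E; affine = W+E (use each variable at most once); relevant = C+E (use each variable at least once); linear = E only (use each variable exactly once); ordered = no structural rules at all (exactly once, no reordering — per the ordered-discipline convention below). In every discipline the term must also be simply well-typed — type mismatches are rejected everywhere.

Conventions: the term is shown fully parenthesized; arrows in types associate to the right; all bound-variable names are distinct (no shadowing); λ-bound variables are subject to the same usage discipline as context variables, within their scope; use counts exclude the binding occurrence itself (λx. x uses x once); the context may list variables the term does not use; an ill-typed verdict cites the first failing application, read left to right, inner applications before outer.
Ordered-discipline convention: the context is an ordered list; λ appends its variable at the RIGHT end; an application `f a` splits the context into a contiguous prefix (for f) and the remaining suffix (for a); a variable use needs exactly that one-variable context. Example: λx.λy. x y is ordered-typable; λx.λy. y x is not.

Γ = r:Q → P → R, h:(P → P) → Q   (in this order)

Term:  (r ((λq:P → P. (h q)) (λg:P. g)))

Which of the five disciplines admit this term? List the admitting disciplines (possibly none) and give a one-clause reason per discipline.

admitted in: ordered, linear, affine, relevant, unrestricted
use counts: r: 1×; h: 1×; q (bound): 1×; g (bound): 1×
order of uses: r, h, q, g
typing: ✓ — P → R
ordered ✓ (r, h, q, g: once each, no exchange needed)
linear ✓ (r, h, q, g: one use apiece)
affine ✓ (none of r, h, q, g used more than once)
relevant ✓ (none of r, h, q, g goes unused)
unrestricted ✓ (simply typable at P → R; W, C, E all held)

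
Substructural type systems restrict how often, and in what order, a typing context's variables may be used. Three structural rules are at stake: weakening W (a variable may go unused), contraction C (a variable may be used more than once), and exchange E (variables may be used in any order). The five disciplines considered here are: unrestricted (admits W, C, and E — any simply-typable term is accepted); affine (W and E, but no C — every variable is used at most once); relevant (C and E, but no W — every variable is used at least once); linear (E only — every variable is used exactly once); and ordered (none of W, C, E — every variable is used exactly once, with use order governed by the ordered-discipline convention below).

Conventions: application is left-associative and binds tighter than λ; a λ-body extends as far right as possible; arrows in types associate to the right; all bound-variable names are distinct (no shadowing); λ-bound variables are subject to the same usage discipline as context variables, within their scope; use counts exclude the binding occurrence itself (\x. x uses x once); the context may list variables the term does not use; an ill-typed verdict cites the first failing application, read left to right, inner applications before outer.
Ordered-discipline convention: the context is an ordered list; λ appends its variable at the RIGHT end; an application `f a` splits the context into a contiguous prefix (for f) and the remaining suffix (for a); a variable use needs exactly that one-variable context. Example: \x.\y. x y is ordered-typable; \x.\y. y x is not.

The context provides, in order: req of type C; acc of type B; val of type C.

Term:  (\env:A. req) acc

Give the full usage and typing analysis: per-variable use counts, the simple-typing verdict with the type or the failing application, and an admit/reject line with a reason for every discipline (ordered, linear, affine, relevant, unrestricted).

counts: req ×1; acc ×1; val ×0; env (bound) ×0
use order (left to right): req, acc
typing: ill-typed: an application expects A but receives B
ordered ✗ (not simply typable)
linear ✗ (fails simple typing)
affine ✗ (a type mismatch blocks all five)
relevant ✗ (the type mismatch rejects it)
unrestricted ✗ (not simply typable)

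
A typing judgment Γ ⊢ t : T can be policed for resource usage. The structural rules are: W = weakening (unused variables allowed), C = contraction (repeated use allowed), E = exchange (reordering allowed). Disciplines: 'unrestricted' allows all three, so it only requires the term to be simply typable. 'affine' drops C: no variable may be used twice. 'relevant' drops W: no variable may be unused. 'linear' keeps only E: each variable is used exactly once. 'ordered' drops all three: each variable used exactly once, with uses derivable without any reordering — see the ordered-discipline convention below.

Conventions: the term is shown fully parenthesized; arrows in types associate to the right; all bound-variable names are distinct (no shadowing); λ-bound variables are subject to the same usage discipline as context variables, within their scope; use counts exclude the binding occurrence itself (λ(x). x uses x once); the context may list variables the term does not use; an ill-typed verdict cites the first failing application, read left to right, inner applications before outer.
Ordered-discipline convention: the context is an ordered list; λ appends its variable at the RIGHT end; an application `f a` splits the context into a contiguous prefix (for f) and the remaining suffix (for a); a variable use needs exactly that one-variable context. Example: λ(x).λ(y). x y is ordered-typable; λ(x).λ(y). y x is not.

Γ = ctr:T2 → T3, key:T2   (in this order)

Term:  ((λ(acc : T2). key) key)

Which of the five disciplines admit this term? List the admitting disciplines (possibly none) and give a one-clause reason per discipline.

admitted by: unrestricted
usage: ctr: 0; key: 2; acc (bound): 0
left-to-right use order: key, key
typing: ✓ — T2
ordered: ✗ — needs contraction — key ×2; ctr, acc never used (weakening)
linear: ✗ — needs contraction — key ×2; ctr, acc never used (weakening)
affine: ✗ — needs contraction — key ×2
relevant: ✗ — ctr, acc never used (weakening)
unrestricted: ✓ — simply typable at T2; W, C, E all held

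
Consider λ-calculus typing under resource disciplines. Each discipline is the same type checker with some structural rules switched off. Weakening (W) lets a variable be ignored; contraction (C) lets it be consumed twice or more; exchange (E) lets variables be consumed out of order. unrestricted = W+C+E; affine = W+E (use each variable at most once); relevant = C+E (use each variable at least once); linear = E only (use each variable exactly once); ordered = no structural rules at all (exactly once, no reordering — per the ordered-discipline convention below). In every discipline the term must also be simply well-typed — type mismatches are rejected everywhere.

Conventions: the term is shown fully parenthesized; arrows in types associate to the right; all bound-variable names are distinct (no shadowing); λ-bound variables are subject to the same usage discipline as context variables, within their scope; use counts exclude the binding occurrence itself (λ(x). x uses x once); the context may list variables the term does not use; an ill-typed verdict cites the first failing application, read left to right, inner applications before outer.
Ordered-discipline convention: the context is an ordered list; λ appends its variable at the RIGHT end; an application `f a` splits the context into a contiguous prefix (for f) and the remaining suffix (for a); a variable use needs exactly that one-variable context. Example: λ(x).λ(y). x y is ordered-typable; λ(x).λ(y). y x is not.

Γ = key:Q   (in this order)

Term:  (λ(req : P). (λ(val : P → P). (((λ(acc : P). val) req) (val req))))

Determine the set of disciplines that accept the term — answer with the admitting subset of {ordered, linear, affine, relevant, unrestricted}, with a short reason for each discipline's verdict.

admitted in: unrestricted
counts: key ×0; req (λ-bound) ×2; val (λ-bound) ×2; acc (λ-bound) ×0
uses in reading order: val, req, val, req
typing: ✓ — P → (P → P) → P
ordered: ✗ — uses contraction: req ×2, val ×2; needs weakening: key, acc unused
linear: ✗ — uses contraction: req ×2, val ×2; needs weakening: key, acc unused
affine: ✗ — uses contraction: req ×2, val ×2
relevant: ✗ — needs weakening: key, acc unused
unrestricted: ✓ — well-typed at P → (P → P) → P; no restrictions here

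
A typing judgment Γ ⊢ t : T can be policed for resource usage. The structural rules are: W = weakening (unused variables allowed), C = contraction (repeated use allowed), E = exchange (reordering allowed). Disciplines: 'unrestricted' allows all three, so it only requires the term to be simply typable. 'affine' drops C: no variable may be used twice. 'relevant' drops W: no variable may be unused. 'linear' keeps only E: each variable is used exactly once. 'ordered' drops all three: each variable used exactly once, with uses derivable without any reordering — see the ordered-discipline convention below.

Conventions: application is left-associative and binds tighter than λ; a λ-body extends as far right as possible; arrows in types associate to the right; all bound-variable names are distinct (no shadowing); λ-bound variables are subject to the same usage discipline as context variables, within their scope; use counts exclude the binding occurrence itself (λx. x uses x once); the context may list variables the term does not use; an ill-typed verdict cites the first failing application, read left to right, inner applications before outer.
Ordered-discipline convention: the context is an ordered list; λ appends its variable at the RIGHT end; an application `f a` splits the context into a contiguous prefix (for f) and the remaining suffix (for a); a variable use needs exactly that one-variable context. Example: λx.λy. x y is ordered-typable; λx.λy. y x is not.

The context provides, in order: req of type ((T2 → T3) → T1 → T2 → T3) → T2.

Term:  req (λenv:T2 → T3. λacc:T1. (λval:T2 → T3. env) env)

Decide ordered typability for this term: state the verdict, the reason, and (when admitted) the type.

no — env ×2 used more than once (contraction); acc, val never used (weakening)
variable uses: req=1, env [bound]=2, acc [bound]=0, val [bound]=0
order of uses: req, env, env
typing: well-typed at T2
per-discipline verdicts: ordered ✗ · linear ✗ · affine ✗ · relevant ✗ · unrestricted ✓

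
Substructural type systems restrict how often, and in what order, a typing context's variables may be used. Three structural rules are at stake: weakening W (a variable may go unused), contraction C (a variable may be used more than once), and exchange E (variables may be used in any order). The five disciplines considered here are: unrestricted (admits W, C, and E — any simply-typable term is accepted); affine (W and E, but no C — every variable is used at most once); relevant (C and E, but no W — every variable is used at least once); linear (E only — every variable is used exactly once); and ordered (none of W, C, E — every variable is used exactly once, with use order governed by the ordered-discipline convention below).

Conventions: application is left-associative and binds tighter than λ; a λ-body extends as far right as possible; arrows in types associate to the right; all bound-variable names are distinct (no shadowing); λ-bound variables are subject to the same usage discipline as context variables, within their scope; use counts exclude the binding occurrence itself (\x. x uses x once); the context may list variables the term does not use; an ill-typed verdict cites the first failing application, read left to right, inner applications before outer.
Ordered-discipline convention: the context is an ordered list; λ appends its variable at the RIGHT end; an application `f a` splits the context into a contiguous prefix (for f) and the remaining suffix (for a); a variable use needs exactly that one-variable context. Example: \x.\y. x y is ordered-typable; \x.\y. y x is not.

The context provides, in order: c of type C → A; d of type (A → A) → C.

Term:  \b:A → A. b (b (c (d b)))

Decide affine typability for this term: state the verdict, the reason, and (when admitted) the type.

no — needs contraction — b ×3
variable uses: c: 1; d: 1; b (λ-bound): 3
use order (left to right): b, b, c, d, b
typing: well-typed at (A → A) → A
per-discipline verdicts: ordered ✗ · linear ✗ · affine ✗ · relevant ✓ · unrestricted ✓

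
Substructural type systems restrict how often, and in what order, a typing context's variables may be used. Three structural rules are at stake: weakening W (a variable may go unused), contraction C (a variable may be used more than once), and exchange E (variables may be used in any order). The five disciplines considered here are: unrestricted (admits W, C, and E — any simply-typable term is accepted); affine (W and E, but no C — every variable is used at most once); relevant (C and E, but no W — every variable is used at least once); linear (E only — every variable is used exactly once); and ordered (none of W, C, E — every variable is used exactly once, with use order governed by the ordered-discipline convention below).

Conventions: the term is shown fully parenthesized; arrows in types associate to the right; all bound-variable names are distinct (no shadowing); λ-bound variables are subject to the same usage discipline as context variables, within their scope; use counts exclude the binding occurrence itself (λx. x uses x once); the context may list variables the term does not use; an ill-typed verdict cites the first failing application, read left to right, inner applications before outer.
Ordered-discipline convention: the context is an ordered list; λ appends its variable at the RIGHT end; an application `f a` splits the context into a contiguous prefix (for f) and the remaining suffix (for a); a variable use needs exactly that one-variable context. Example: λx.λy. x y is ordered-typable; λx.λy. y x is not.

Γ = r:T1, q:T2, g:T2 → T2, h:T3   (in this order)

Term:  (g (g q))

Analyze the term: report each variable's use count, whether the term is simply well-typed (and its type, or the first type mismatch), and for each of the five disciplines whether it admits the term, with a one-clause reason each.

usage: r: 0×, q: 1×, g: 2×, h: 0×
order of uses: g, g, q
typing: the term checks, with type T2
ordered: ✗ — needs contraction — g ×2; r, h left unused
linear: ✗ — needs contraction — g ×2; r, h left unused
affine: ✗ — needs contraction — g ×2
relevant: ✗ — r, h left unused
unrestricted: ✓ — well-typed at T2; no restrictions here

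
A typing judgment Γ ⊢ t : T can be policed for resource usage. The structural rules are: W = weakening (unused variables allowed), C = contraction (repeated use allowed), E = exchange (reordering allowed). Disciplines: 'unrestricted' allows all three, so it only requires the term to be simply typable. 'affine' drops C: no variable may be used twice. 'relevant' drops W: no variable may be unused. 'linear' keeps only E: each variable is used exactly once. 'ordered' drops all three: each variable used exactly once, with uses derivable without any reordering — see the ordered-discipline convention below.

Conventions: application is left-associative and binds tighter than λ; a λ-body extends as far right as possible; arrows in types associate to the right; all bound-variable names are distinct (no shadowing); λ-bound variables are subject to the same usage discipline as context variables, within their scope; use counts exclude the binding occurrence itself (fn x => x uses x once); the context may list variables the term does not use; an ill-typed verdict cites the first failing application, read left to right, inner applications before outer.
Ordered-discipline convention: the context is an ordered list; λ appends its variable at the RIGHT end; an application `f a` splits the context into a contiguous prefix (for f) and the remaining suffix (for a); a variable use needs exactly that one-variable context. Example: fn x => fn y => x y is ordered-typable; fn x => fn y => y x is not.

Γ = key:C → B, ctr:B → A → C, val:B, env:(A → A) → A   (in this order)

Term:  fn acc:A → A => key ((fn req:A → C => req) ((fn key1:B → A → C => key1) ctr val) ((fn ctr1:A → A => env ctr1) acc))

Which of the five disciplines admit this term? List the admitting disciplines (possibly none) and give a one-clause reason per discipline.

accepted by: ordered, linear, affine, relevant, unrestricted
counts: key ×1, ctr ×1, val ×1, env ×1, acc [bound] ×1, req [bound] ×1, key1 [bound] ×1, ctr1 [bound] ×1
order of uses: key, req, key1, ctr, val, env, ctr1, acc
typing: well-typed — term : (A → A) → B
ordered: ✓ — key, ctr, val, env, acc, req, key1, ctr1: once each, no exchange needed
linear: ✓ — exactly-once usage across key, ctr, val, env, acc, req, key1, ctr1
affine: ✓ — key, ctr, val, env, acc, req, key1, ctr1: no repeats, contraction unneeded
relevant: ✓ — at least one use each (key, ctr, val, env, acc, req, key1, ctr1)
unrestricted: ✓ — typability at (A → A) → B is all that's needed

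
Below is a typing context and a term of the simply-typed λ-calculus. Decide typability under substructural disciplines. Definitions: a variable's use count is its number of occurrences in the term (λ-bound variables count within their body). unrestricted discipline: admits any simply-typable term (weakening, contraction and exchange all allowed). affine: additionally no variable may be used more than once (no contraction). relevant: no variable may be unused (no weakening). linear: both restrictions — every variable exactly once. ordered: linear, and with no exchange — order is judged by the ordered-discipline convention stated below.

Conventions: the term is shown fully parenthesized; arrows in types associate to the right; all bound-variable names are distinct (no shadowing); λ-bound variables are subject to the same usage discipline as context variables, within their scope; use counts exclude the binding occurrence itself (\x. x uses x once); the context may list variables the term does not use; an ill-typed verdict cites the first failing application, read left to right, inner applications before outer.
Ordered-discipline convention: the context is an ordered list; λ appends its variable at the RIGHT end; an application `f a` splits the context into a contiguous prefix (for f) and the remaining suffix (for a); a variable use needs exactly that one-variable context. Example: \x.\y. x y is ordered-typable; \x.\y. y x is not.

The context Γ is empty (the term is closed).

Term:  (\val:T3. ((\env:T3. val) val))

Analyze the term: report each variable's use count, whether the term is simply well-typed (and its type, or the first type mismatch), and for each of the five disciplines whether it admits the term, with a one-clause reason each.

use counts: val [bound]: 2; env [bound]: 0
order of uses: val, val
typing: the term checks, with type T3 -> T3
ordered: ✗, needs contraction — val ×2; env left unused
linear: ✗, needs contraction — val ×2; env left unused
affine: ✗, needs contraction — val ×2
relevant: ✗, env left unused
unrestricted: ✓, typability at T3 -> T3 is all that's needed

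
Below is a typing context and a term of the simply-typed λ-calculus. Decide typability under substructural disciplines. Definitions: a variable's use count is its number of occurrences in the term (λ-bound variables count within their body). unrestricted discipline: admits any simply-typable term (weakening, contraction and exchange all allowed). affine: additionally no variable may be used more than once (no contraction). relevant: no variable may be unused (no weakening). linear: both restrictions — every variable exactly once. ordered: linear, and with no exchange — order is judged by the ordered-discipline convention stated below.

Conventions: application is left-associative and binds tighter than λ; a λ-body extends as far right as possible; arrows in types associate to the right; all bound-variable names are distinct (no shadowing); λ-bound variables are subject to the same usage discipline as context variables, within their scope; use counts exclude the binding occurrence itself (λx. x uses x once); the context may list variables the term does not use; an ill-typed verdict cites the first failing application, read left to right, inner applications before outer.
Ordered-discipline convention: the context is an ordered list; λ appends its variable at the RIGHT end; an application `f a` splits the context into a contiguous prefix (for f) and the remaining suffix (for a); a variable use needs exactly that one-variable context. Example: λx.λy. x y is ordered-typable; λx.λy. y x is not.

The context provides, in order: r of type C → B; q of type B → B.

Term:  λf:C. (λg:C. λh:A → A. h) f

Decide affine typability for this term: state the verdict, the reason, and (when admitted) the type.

yes — r, q, f, g, h: no repeats, contraction unneeded; term : C → (A → A) → A → A
use counts: r: 0×, q: 0×, f [bound]: 1×, g [bound]: 0×, h [bound]: 1×
left-to-right use order: h, f
typing: well-typed — term : C → (A → A) → A → A
across the five disciplines: ordered ✗ | linear ✗ | affine ✓ | relevant ✗ | unrestricted ✓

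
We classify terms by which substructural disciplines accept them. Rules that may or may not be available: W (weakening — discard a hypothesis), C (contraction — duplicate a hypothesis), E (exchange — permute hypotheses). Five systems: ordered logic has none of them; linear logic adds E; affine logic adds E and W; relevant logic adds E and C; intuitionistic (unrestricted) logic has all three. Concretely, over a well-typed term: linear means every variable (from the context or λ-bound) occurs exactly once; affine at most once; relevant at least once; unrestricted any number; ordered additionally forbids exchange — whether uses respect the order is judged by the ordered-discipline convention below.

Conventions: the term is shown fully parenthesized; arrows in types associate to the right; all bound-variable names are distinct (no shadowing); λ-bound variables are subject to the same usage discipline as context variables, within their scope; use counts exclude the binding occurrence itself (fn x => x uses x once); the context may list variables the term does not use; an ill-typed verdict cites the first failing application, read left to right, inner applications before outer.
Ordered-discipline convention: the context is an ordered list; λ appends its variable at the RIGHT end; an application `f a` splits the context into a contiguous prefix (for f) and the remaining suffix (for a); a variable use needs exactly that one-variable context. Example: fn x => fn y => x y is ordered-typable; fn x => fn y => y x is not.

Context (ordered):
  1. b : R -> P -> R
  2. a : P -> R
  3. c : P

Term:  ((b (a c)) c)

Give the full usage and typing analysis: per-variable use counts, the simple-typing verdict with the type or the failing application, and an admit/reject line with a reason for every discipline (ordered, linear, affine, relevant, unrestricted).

use counts: b=1; a=1; c=2
uses in reading order: b, a, c, c
typing: well-typed at R
ordered: ✗, uses contraction: c ×2
linear: ✗, uses contraction: c ×2
affine: ✗, uses contraction: c ×2
relevant: ✓, every one of b, a, c appears
unrestricted: ✓, simply typable at R; W, C, E all held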